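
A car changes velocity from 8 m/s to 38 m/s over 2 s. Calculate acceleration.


Given: initial velocity v0 = 8 m/s, final velocity v = 38 m/s, time t = 2 s
Using a = (v - v0) / t
a = (38 - 8) / 2
a = 30 / 2
a = 15 m/s^2

15 m/s^2


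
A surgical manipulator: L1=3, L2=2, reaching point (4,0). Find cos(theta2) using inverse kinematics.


Given: L1 = 3, L2 = 2, target (x, y) = (4, 0)
Using cos(theta2) = (x^2 + y^2 - L1^2 - L2^2) / (2*L1*L2)
x^2 + y^2 = 4^2 + 0 = 16
L1^2 + L2^2 = 9 + 4 = 13
Numerator = 16 - 13 = 3
Denominator = 2*3*2 = 12
cos(theta2) = 3/12 = 1/4

1/4


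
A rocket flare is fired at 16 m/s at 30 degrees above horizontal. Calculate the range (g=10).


Given: v0 = 16 m/s, theta = 30 deg, g = 10 m/s^2
sin(2*30) = sin(60) = sqrt(3)/2
Using R = v0^2 * sin(2*theta) / g
R = 16^2 * (sqrt(3)/2) / 10
R = 256 * sqrt(3) / 20
R = 64/5*sqrt(3) m

64/5*sqrt(3) m


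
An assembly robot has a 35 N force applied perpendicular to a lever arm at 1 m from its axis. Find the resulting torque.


Given: F = 35 N, r = 1 m, angle = 90 deg (perpendicular)
Using tau = F * r * sin(90)
sin(90) = 1
tau = 35 * 1 * 1
tau = 35 Nm

35 Nm


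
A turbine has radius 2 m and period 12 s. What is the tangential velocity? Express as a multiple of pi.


Given: radius r = 2 m, period T = 12 s
Using v = 2*pi*r / T
v = 2*pi*2 / 12
v = 4*pi / 12
v = 1/3*pi m/s

1/3*pi m/s


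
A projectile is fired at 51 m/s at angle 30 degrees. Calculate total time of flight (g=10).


Given: v0 = 51 m/s, theta = 30 deg, g = 10 m/s^2
sin(30) = 1/2
Using T = 2*v0*sin(theta) / g
T = 2*51*1/2 / 10
T = 51 / 10
T = 51/10 s

51/10 s


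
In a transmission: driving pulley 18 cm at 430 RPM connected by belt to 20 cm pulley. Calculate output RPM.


Given: D1 = 18 cm, w1 = 430 RPM, D2 = 20 cm
Using D1*w1 = D2*w2
w2 = D1*w1 / D2
w2 = 18*430 / 20
w2 = 7740 / 20
w2 = 387 RPM

387 RPM


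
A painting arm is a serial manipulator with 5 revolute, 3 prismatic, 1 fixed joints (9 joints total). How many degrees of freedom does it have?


Given: serial robot with 5 revolute, 3 prismatic, 1 fixed joints
DOF contribution per joint type: revolute=1, prismatic=1, spherical=3, fixed=0
DOF = 5*1 + 3*1 + 1*0
DOF = 8

8


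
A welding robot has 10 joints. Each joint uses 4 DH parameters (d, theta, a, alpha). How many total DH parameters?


Given: 10 joints, 4 DH parameters per joint (d, theta, a, alpha)
Total DH parameters = number_of_joints * 4
Total = 10 * 4
Total = 40

40


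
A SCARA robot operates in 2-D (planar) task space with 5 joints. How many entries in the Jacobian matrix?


Given: task space dimension = 2, joints = 5
Jacobian is a 2 x 5 matrix
Total entries = rows * columns
Total = 2 * 5
Total = 10

10


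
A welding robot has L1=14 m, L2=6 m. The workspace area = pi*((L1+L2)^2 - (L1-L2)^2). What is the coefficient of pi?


Given: L1 = 14, L2 = 6
(L1+L2)^2 = (20)^2 = 400
(L1-L2)^2 = (8)^2 = 64
Difference = 400 - 64 = 336
This equals 4*L1*L2 = 4*14*6 = 336
Workspace area = 336*pi

336


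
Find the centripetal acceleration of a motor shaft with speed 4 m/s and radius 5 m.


Given: v = 4 m/s, r = 5 m
Using a_c = v^2 / r
a_c = 4^2 / 5
a_c = 16 / 5
a_c = 16/5 m/s^2

16/5 m/s^2


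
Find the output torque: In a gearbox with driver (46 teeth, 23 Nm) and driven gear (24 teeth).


Given: N1 = 46, N2 = 24, T1 = 23 Nm
Using T2/T1 = N2/N1
T2 = T1 * N2 / N1
T2 = 23 * 24 / 46
T2 = 552 / 46
T2 = 12 Nm

12 Nm


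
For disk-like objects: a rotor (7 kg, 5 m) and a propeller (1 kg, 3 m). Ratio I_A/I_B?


Given: M1=7 kg, R1=5 m, M2=1 kg, R2=3 m
For a disk: I = (1/2)*M*R^2, so I_A/I_B = (M1*R1^2)/(M2*R2^2)
M1*R1^2 = 7*25 = 175
M2*R2^2 = 1*9 = 9
I_A/I_B = 175/9 = 175/9

175/9


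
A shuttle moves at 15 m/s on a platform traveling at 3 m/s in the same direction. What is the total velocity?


Given: object velocity = 15 m/s, platform velocity = 3 m/s (same direction)
Using classical velocity addition: v_total = v_object + v_platform
v_total = 15 + 3
v_total = 18 m/s

18 m/s


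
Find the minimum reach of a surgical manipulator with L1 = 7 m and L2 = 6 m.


Given: L1 = 7 m, L2 = 6 m
For a 2-link planar arm, min reach = |L1 - L2| (second link folded back)
Min reach = |7 - 6|
Min reach = 1 m

1 m


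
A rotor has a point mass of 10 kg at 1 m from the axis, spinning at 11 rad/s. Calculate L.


Given: m = 10 kg, r = 1 m, omega = 11 rad/s
For a point mass: I = m*r^2
I = 10*1^2 = 10*1 = 10
L = I*omega = 10*11
L = 110 kg*m^2/s

110 kg*m^2/s


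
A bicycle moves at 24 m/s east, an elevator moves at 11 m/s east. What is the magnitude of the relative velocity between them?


Given: v_A = 24 m/s east, v_B = 11 m/s east
Both move in the same direction; relative speed = |v_A - v_B|
|24 - 11| = |13|
= 13 m/s

13 m/s


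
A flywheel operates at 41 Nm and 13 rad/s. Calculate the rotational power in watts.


Given: tau = 41 Nm, omega = 13 rad/s
Using P = tau * omega
P = 41 * 13
P = 533 W

533 W


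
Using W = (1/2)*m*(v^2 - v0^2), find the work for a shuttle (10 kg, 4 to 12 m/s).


Given: m = 10 kg, v0 = 4 m/s, v = 12 m/s
Using W = (1/2)*m*(v^2 - v0^2)
v^2 = 12^2 = 144
v0^2 = 4^2 = 16
v^2 - v0^2 = 144 - 16 = 128
W = (1/2)*10*128 = 640 J

640 J


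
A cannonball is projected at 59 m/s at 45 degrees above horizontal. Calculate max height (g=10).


Given: v0 = 59 m/s, theta = 45 deg, g = 10 m/s^2
sin^2(45) = 1/2
Using H = v0^2 * sin^2(theta) / (2*g)
H = 59^2 * 1/2 / (2*10)
H = 3481 * 1/2 / 20
H = 3481/2 / 20
H = 3481/40 m

3481/40 m


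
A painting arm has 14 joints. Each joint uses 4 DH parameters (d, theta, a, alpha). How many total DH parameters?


Given: 14 joints, 4 DH parameters per joint (d, theta, a, alpha)
Total DH parameters = number_of_joints * 4
Total = 14 * 4
Total = 56

56


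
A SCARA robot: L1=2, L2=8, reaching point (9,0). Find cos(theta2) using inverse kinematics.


Given: L1 = 2, L2 = 8, target (x, y) = (9, 0)
Using cos(theta2) = (x^2 + y^2 - L1^2 - L2^2) / (2*L1*L2)
x^2 + y^2 = 9^2 + 0 = 81
L1^2 + L2^2 = 4 + 64 = 68
Numerator = 81 - 68 = 13
Denominator = 2*2*8 = 32
cos(theta2) = 13/32 = 13/32

13/32


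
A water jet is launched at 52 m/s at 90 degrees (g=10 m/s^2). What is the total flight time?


Given: v0 = 52 m/s, theta = 90 deg, g = 10 m/s^2
sin(90) = 1
Using T = 2*v0*sin(theta) / g
T = 2*52*1 / 10
T = 104 / 10
T = 52/5 s

52/5 s


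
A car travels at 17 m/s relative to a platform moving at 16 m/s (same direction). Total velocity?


Given: object velocity = 17 m/s, platform velocity = 16 m/s (same direction)
Using classical velocity addition: v_total = v_object + v_platform
v_total = 17 + 16
v_total = 33 m/s

33 m/s


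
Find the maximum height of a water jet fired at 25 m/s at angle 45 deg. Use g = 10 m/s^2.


Given: v0 = 25 m/s, theta = 45 deg, g = 10 m/s^2
sin^2(45) = 1/2
Using H = v0^2 * sin^2(theta) / (2*g)
H = 25^2 * 1/2 / (2*10)
H = 625 * 1/2 / 20
H = 625/2 / 20
H = 125/8 m

125/8 m


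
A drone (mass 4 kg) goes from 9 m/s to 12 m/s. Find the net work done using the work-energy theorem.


Given: m = 4 kg, v0 = 9 m/s, v = 12 m/s
Using W = (1/2)*m*(v^2 - v0^2)
v^2 = 12^2 = 144
v0^2 = 9^2 = 81
v^2 - v0^2 = 144 - 81 = 63
W = (1/2)*4*63 = 126 J

126 J


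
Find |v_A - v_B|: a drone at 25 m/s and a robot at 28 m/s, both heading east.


Given: v_A = 25 m/s east, v_B = 28 m/s east
Both move in the same direction; relative speed = |v_A - v_B|
|25 - 28| = |-3|
= 3 m/s

3 m/s


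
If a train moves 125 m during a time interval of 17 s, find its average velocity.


Given: distance d = 125 m, time t = 17 s
Using v = d / t
v = 125 / 17
v = 125/17 m/s

125/17 m/s


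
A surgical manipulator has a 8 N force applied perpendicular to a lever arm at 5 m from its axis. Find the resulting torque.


Given: F = 8 N, r = 5 m, angle = 90 deg (perpendicular)
Using tau = F * r * sin(90)
sin(90) = 1
tau = 8 * 5 * 1
tau = 40 Nm

40 Nm


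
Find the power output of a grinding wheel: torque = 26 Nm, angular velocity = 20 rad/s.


Given: tau = 26 Nm, omega = 20 rad/s
Using P = tau * omega
P = 26 * 20
P = 520 W

520 W


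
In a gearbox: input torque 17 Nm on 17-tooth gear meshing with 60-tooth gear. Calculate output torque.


Given: N1 = 17, N2 = 60, T1 = 17 Nm
Using T2/T1 = N2/N1
T2 = T1 * N2 / N1
T2 = 17 * 60 / 17
T2 = 1020 / 17
T2 = 60 Nm

60 Nm


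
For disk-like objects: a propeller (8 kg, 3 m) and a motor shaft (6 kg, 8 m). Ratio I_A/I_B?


Given: M1=8 kg, R1=3 m, M2=6 kg, R2=8 m
For a disk: I = (1/2)*M*R^2, so I_A/I_B = (M1*R1^2)/(M2*R2^2)
M1*R1^2 = 8*9 = 72
M2*R2^2 = 6*64 = 384
I_A/I_B = 72/384 = 3/16

3/16


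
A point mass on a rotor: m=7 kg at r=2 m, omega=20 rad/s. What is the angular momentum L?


Given: m = 7 kg, r = 2 m, omega = 20 rad/s
For a point mass: I = m*r^2
I = 7*2^2 = 7*4 = 28
L = I*omega = 28*20
L = 560 kg*m^2/s

560 kg*m^2/s


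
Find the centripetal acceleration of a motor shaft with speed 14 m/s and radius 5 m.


Given: v = 14 m/s, r = 5 m
Using a_c = v^2 / r
a_c = 14^2 / 5
a_c = 196 / 5
a_c = 196/5 m/s^2

196/5 m/s^2


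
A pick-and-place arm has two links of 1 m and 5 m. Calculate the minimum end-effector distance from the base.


Given: L1 = 1 m, L2 = 5 m
For a 2-link planar arm, min reach = |L1 - L2| (second link folded back)
Min reach = |1 - 5|
Min reach = 4 m

4 m


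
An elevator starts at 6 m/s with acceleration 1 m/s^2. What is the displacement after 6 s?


Given: v0 = 6 m/s, a = 1 m/s^2, t = 6 s
Using s = v0*t + (1/2)*a*t^2
s = 6*6 + (1/2)*1*6^2
s = 36 + (1/2)*36
s = 36 + 18
s = 54

54 m


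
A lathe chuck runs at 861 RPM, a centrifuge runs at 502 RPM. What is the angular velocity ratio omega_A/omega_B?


Given: RPM_A = 861, RPM_B = 502
omega = 2*pi*RPM/60, so omega_A/omega_B = RPM_A / RPM_B
omega_A/omega_B = 861 / 502
omega_A/omega_B = 861/502

861/502


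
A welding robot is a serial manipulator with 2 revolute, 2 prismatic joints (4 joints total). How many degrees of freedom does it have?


Given: serial robot with 2 revolute, 2 prismatic joints
DOF contribution per joint type: revolute=1, prismatic=1, spherical=3, fixed=0
DOF = 2*1 + 2*1
DOF = 4

4


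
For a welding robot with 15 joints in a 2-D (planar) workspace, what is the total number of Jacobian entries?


Given: task space dimension = 2, joints = 15
Jacobian is a 2 x 15 matrix
Total entries = rows * columns
Total = 2 * 15
Total = 30

30


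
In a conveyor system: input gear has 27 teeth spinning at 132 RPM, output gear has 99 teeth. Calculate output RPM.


Given: N1 = 27 teeth, w1 = 132 RPM, N2 = 99 teeth
Using N1*w1 = N2*w2
w2 = N1*w1 / N2
w2 = 27*132 / 99
w2 = 3564 / 99
w2 = 36 RPM

36 RPM


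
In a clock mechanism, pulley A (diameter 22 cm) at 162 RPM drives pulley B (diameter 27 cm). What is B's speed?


Given: D1 = 22 cm, w1 = 162 RPM, D2 = 27 cm
Using D1*w1 = D2*w2
w2 = D1*w1 / D2
w2 = 22*162 / 27
w2 = 3564 / 27
w2 = 132 RPM

132 RPM


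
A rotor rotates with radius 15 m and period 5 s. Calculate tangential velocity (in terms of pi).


Given: radius r = 15 m, period T = 5 s
Using v = 2*pi*r / T
v = 2*pi*15 / 5
v = 30*pi / 5
v = 6*pi m/s

6*pi m/s


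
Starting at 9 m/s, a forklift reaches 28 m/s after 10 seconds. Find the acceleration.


Given: initial velocity v0 = 9 m/s, final velocity v = 28 m/s, time t = 10 s
Using a = (v - v0) / t
a = (28 - 9) / 10
a = 19 / 10
a = 19/10 m/s^2

19/10 m/s^2


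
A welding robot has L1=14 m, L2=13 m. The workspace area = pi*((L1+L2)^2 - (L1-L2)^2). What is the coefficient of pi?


Given: L1 = 14, L2 = 13
(L1+L2)^2 = (27)^2 = 729
(L1-L2)^2 = (1)^2 = 1
Difference = 729 - 1 = 728
This equals 4*L1*L2 = 4*14*13 = 728
Workspace area = 728*pi

728


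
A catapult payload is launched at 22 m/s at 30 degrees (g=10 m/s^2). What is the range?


Given: v0 = 22 m/s, theta = 30 deg, g = 10 m/s^2
sin(2*30) = sin(60) = sqrt(3)/2
Using R = v0^2 * sin(2*theta) / g
R = 22^2 * (sqrt(3)/2) / 10
R = 484 * sqrt(3) / 20
R = 121/5*sqrt(3) m

121/5*sqrt(3) m


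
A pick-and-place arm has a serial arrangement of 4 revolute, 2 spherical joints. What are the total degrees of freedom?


Given: serial robot with 4 revolute, 2 spherical joints
DOF contribution per joint type: revolute=1, prismatic=1, spherical=3, fixed=0
DOF = 4*1 + 2*3
DOF = 10

10


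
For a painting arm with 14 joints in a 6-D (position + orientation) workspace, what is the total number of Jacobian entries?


Given: task space dimension = 6, joints = 14
Jacobian is a 6 x 14 matrix
Total entries = rows * columns
Total = 6 * 14
Total = 84

84


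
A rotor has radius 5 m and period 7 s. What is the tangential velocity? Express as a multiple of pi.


Given: radius r = 5 m, period T = 7 s
Using v = 2*pi*r / T
v = 2*pi*5 / 7
v = 10*pi / 7
v = 10/7*pi m/s

10/7*pi m/s


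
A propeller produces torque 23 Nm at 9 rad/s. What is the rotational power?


Given: tau = 23 Nm, omega = 9 rad/s
Using P = tau * omega
P = 23 * 9
P = 207 W

207 W


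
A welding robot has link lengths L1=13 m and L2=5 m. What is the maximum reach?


Given: L1 = 13 m, L2 = 5 m
For a 2-link planar arm, max reach = L1 + L2 (fully extended)
Max reach = 13 + 5
Max reach = 18 m

18 m


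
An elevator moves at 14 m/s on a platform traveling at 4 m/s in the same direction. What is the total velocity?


Given: object velocity = 14 m/s, platform velocity = 4 m/s (same direction)
Using classical velocity addition: v_total = v_object + v_platform
v_total = 14 + 4
v_total = 18 m/s

18 m/s


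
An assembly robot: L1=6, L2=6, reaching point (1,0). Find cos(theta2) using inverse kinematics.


Given: L1 = 6, L2 = 6, target (x, y) = (1, 0)
Using cos(theta2) = (x^2 + y^2 - L1^2 - L2^2) / (2*L1*L2)
x^2 + y^2 = 1^2 + 0 = 1
L1^2 + L2^2 = 36 + 36 = 72
Numerator = 1 - 72 = -71
Denominator = 2*6*6 = 72
cos(theta2) = -71/72 = -71/72

-71/72


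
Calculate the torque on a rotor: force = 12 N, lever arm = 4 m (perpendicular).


Given: F = 12 N, r = 4 m, angle = 90 deg (perpendicular)
Using tau = F * r * sin(90)
sin(90) = 1
tau = 12 * 4 * 1
tau = 48 Nm

48 Nm


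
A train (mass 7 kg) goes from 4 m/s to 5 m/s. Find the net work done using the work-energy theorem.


Given: m = 7 kg, v0 = 4 m/s, v = 5 m/s
Using W = (1/2)*m*(v^2 - v0^2)
v^2 = 5^2 = 25
v0^2 = 4^2 = 16
v^2 - v0^2 = 25 - 16 = 9
W = (1/2)*7*9 = 63/2 J

63/2 J


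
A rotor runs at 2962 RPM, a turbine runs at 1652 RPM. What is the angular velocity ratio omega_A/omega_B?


Given: RPM_A = 2962, RPM_B = 1652
omega = 2*pi*RPM/60, so omega_A/omega_B = RPM_A / RPM_B
omega_A/omega_B = 2962 / 1652
omega_A/omega_B = 1481/826

1481/826


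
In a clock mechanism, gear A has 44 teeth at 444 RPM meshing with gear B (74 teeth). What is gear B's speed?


Given: N1 = 44 teeth, w1 = 444 RPM, N2 = 74 teeth
Using N1*w1 = N2*w2
w2 = N1*w1 / N2
w2 = 44*444 / 74
w2 = 19536 / 74
w2 = 264 RPM

264 RPM


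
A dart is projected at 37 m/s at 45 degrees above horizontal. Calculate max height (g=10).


Given: v0 = 37 m/s, theta = 45 deg, g = 10 m/s^2
sin^2(45) = 1/2
Using H = v0^2 * sin^2(theta) / (2*g)
H = 37^2 * 1/2 / (2*10)
H = 1369 * 1/2 / 20
H = 1369/2 / 20
H = 1369/40 m

1369/40 m


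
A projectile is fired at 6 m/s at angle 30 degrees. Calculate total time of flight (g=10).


Given: v0 = 6 m/s, theta = 30 deg, g = 10 m/s^2
sin(30) = 1/2
Using T = 2*v0*sin(theta) / g
T = 2*6*1/2 / 10
T = 6 / 10
T = 3/5 s

3/5 s


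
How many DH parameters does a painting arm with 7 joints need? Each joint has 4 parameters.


Given: 7 joints, 4 DH parameters per joint (d, theta, a, alpha)
Total DH parameters = number_of_joints * 4
Total = 7 * 4
Total = 28

28


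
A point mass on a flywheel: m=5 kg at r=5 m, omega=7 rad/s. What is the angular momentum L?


Given: m = 5 kg, r = 5 m, omega = 7 rad/s
For a point mass: I = m*r^2
I = 5*5^2 = 5*25 = 125
L = I*omega = 125*7
L = 875 kg*m^2/s

875 kg*m^2/s


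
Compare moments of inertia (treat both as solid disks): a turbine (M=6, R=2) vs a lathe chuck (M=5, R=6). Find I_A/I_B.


Given: M1=6 kg, R1=2 m, M2=5 kg, R2=6 m
For a disk: I = (1/2)*M*R^2, so I_A/I_B = (M1*R1^2)/(M2*R2^2)
M1*R1^2 = 6*4 = 24
M2*R2^2 = 5*36 = 180
I_A/I_B = 24/180 = 2/15

2/15


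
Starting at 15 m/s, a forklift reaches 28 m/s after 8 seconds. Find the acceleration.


Given: initial velocity v0 = 15 m/s, final velocity v = 28 m/s, time t = 8 s
Using a = (v - v0) / t
a = (28 - 15) / 8
a = 13 / 8
a = 13/8 m/s^2

13/8 m/s^2


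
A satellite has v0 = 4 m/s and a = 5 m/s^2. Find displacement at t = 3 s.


Given: v0 = 4 m/s, a = 5 m/s^2, t = 3 s
Using s = v0*t + (1/2)*a*t^2
s = 4*3 + (1/2)*5*3^2
s = 12 + (1/2)*45
s = 12 + 45/2
s = 69/2

69/2 m


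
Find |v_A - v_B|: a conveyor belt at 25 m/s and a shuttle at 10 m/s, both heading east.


Given: v_A = 25 m/s east, v_B = 10 m/s east
Both move in the same direction; relative speed = |v_A - v_B|
|25 - 10| = |15|
= 15 m/s

15 m/s


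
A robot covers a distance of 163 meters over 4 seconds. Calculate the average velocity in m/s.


Given: distance d = 163 m, time t = 4 s
Using v = d / t
v = 163 / 4
v = 163/4 m/s

163/4 m/s


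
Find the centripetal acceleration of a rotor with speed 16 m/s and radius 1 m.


Given: v = 16 m/s, r = 1 m
Using a_c = v^2 / r
a_c = 16^2 / 1
a_c = 256 / 1
a_c = 256 m/s^2

256 m/s^2


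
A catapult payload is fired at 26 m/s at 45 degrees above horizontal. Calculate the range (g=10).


Given: v0 = 26 m/s, theta = 45 deg, g = 10 m/s^2
sin(2*45) = sin(90) = 1
Using R = v0^2 * sin(2*theta) / g
R = 26^2 * 1 / 10
R = 676 / 10
R = 338/5 m

338/5 m


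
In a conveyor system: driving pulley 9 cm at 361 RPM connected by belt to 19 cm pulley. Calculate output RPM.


Given: D1 = 9 cm, w1 = 361 RPM, D2 = 19 cm
Using D1*w1 = D2*w2
w2 = D1*w1 / D2
w2 = 9*361 / 19
w2 = 3249 / 19
w2 = 171 RPM

171 RPM


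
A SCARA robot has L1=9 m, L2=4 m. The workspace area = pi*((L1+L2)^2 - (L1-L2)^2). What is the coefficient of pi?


Given: L1 = 9, L2 = 4
(L1+L2)^2 = (13)^2 = 169
(L1-L2)^2 = (5)^2 = 25
Difference = 169 - 25 = 144
This equals 4*L1*L2 = 4*9*4 = 144
Workspace area = 144*pi

144


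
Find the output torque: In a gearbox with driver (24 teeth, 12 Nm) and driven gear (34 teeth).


Given: N1 = 24, N2 = 34, T1 = 12 Nm
Using T2/T1 = N2/N1
T2 = T1 * N2 / N1
T2 = 12 * 34 / 24
T2 = 408 / 24
T2 = 17 Nm

17 Nm


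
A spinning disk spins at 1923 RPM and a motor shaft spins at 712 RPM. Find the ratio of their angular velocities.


Given: RPM_A = 1923, RPM_B = 712
omega = 2*pi*RPM/60, so omega_A/omega_B = RPM_A / RPM_B
omega_A/omega_B = 1923 / 712
omega_A/omega_B = 1923/712

1923/712


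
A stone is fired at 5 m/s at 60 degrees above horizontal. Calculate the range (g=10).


Given: v0 = 5 m/s, theta = 60 deg, g = 10 m/s^2
sin(2*60) = sin(120) = sqrt(3)/2
Using R = v0^2 * sin(2*theta) / g
R = 5^2 * (sqrt(3)/2) / 10
R = 25 * sqrt(3) / 20
R = 5/4*sqrt(3) m

5/4*sqrt(3) m


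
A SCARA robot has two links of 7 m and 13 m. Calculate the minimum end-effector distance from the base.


Given: L1 = 7 m, L2 = 13 m
For a 2-link planar arm, min reach = |L1 - L2| (second link folded back)
Min reach = |7 - 13|
Min reach = 6 m

6 m


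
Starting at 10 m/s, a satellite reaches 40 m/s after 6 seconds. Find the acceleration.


Given: initial velocity v0 = 10 m/s, final velocity v = 40 m/s, time t = 6 s
Using a = (v - v0) / t
a = (40 - 10) / 6
a = 30 / 6
a = 5 m/s^2

5 m/s^2


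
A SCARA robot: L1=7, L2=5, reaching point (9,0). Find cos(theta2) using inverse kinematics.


Given: L1 = 7, L2 = 5, target (x, y) = (9, 0)
Using cos(theta2) = (x^2 + y^2 - L1^2 - L2^2) / (2*L1*L2)
x^2 + y^2 = 9^2 + 0 = 81
L1^2 + L2^2 = 49 + 25 = 74
Numerator = 81 - 74 = 7
Denominator = 2*7*5 = 70
cos(theta2) = 7/70 = 1/10

1/10


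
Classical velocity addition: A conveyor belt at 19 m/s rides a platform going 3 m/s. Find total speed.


Given: object velocity = 19 m/s, platform velocity = 3 m/s (same direction)
Using classical velocity addition: v_total = v_object + v_platform
v_total = 19 + 3
v_total = 22 m/s

22 m/s


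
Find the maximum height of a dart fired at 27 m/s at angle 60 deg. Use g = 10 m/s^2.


Given: v0 = 27 m/s, theta = 60 deg, g = 10 m/s^2
sin^2(60) = 3/4
Using H = v0^2 * sin^2(theta) / (2*g)
H = 27^2 * 3/4 / (2*10)
H = 729 * 3/4 / 20
H = 2187/4 / 20
H = 2187/80 m

2187/80 m


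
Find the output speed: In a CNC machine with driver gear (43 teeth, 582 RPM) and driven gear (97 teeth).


Given: N1 = 43 teeth, w1 = 582 RPM, N2 = 97 teeth
Using N1*w1 = N2*w2
w2 = N1*w1 / N2
w2 = 43*582 / 97
w2 = 25026 / 97
w2 = 258 RPM

258 RPM


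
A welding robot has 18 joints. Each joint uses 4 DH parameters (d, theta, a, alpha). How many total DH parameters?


Given: 18 joints, 4 DH parameters per joint (d, theta, a, alpha)
Total DH parameters = number_of_joints * 4
Total = 18 * 4
Total = 72

72


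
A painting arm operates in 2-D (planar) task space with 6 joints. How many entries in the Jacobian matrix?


Given: task space dimension = 2, joints = 6
Jacobian is a 2 x 6 matrix
Total entries = rows * columns
Total = 2 * 6
Total = 12

12


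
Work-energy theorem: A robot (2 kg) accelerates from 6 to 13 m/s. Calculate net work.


Given: m = 2 kg, v0 = 6 m/s, v = 13 m/s
Using W = (1/2)*m*(v^2 - v0^2)
v^2 = 13^2 = 169
v0^2 = 6^2 = 36
v^2 - v0^2 = 169 - 36 = 133
W = (1/2)*2*133 = 133 J

133 J


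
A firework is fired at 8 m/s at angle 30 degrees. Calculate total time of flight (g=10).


Given: v0 = 8 m/s, theta = 30 deg, g = 10 m/s^2
sin(30) = 1/2
Using T = 2*v0*sin(theta) / g
T = 2*8*1/2 / 10
T = 8 / 10
T = 4/5 s

4/5 s


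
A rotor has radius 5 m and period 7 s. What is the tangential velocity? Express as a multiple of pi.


Given: radius r = 5 m, period T = 7 s
Using v = 2*pi*r / T
v = 2*pi*5 / 7
v = 10*pi / 7
v = 10/7*pi m/s

10/7*pi m/s


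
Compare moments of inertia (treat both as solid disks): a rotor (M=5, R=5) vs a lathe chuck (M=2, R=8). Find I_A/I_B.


Given: M1=5 kg, R1=5 m, M2=2 kg, R2=8 m
For a disk: I = (1/2)*M*R^2, so I_A/I_B = (M1*R1^2)/(M2*R2^2)
M1*R1^2 = 5*25 = 125
M2*R2^2 = 2*64 = 128
I_A/I_B = 125/128 = 125/128

125/128


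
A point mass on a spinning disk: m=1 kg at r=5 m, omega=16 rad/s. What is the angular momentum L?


Given: m = 1 kg, r = 5 m, omega = 16 rad/s
For a point mass: I = m*r^2
I = 1*5^2 = 1*25 = 25
L = I*omega = 25*16
L = 400 kg*m^2/s

400 kg*m^2/s


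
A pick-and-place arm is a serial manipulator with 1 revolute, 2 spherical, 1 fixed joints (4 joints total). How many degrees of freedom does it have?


Given: serial robot with 1 revolute, 2 spherical, 1 fixed joints
DOF contribution per joint type: revolute=1, prismatic=1, spherical=3, fixed=0
DOF = 1*1 + 2*3 + 1*0
DOF = 7

7


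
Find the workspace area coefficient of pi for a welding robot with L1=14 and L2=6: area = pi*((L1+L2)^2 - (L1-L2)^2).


Given: L1 = 14, L2 = 6
(L1+L2)^2 = (20)^2 = 400
(L1-L2)^2 = (8)^2 = 64
Difference = 400 - 64 = 336
This equals 4*L1*L2 = 4*14*6 = 336
Workspace area = 336*pi

336


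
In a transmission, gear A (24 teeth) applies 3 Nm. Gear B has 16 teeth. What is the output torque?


Given: N1 = 24, N2 = 16, T1 = 3 Nm
Using T2/T1 = N2/N1
T2 = T1 * N2 / N1
T2 = 3 * 16 / 24
T2 = 48 / 24
T2 = 2 Nm

2 Nm


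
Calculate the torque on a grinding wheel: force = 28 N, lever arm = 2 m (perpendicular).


Given: F = 28 N, r = 2 m, angle = 90 deg (perpendicular)
Using tau = F * r * sin(90)
sin(90) = 1
tau = 28 * 2 * 1
tau = 56 Nm

56 Nm


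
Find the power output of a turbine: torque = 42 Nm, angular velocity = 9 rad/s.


Given: tau = 42 Nm, omega = 9 rad/s
Using P = tau * omega
P = 42 * 9
P = 378 W

378 W


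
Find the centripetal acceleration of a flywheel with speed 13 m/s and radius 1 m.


Given: v = 13 m/s, r = 1 m
Using a_c = v^2 / r
a_c = 13^2 / 1
a_c = 169 / 1
a_c = 169 m/s^2

169 m/s^2


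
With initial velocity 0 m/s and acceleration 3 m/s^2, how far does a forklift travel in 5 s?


Given: v0 = 0 m/s, a = 3 m/s^2, t = 5 s
Using s = v0*t + (1/2)*a*t^2
s = 0*5 + (1/2)*3*5^2
s = 0 + (1/2)*75
s = 0 + 75/2
s = 75/2

75/2 m


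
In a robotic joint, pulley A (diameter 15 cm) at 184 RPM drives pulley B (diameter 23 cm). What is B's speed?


Given: D1 = 15 cm, w1 = 184 RPM, D2 = 23 cm
Using D1*w1 = D2*w2
w2 = D1*w1 / D2
w2 = 15*184 / 23
w2 = 2760 / 23
w2 = 120 RPM

120 RPM


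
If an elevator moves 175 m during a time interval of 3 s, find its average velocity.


Given: distance d = 175 m, time t = 3 s
Using v = d / t
v = 175 / 3
v = 175/3 m/s

175/3 m/s


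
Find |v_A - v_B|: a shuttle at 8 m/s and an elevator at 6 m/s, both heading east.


Given: v_A = 8 m/s east, v_B = 6 m/s east
Both move in the same direction; relative speed = |v_A - v_B|
|8 - 6| = |2|
= 2 m/s

2 m/s


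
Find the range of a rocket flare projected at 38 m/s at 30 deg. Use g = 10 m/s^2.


Given: v0 = 38 m/s, theta = 30 deg, g = 10 m/s^2
sin(2*30) = sin(60) = sqrt(3)/2
Using R = v0^2 * sin(2*theta) / g
R = 38^2 * (sqrt(3)/2) / 10
R = 1444 * sqrt(3) / 20
R = 361/5*sqrt(3) m

361/5*sqrt(3) m


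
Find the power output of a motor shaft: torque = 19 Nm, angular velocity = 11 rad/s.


Given: tau = 19 Nm, omega = 11 rad/s
Using P = tau * omega
P = 19 * 11
P = 209 W

209 W


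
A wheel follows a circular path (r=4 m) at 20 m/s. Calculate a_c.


Given: v = 20 m/s, r = 4 m
Using a_c = v^2 / r
a_c = 20^2 / 4
a_c = 400 / 4
a_c = 100 m/s^2

100 m/s^2


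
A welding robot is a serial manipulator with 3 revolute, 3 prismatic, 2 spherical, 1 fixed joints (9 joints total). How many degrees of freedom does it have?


Given: serial robot with 3 revolute, 3 prismatic, 2 spherical, 1 fixed joints
DOF contribution per joint type: revolute=1, prismatic=1, spherical=3, fixed=0
DOF = 3*1 + 3*1 + 2*3 + 1*0
DOF = 12

12


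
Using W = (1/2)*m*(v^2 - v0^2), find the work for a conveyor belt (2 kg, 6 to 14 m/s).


Given: m = 2 kg, v0 = 6 m/s, v = 14 m/s
Using W = (1/2)*m*(v^2 - v0^2)
v^2 = 14^2 = 196
v0^2 = 6^2 = 36
v^2 - v0^2 = 196 - 36 = 160
W = (1/2)*2*160 = 160 J

160 J


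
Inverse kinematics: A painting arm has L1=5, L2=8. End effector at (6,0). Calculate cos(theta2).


Given: L1 = 5, L2 = 8, target (x, y) = (6, 0)
Using cos(theta2) = (x^2 + y^2 - L1^2 - L2^2) / (2*L1*L2)
x^2 + y^2 = 6^2 + 0 = 36
L1^2 + L2^2 = 25 + 64 = 89
Numerator = 36 - 89 = -53
Denominator = 2*5*8 = 80
cos(theta2) = -53/80 = -53/80

-53/80


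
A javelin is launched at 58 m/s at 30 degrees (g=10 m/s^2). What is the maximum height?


Given: v0 = 58 m/s, theta = 30 deg, g = 10 m/s^2
sin^2(30) = 1/4
Using H = v0^2 * sin^2(theta) / (2*g)
H = 58^2 * 1/4 / (2*10)
H = 3364 * 1/4 / 20
H = 841 / 20
H = 841/20 m

841/20 m


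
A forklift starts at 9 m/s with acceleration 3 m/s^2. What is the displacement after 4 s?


Given: v0 = 9 m/s, a = 3 m/s^2, t = 4 s
Using s = v0*t + (1/2)*a*t^2
s = 9*4 + (1/2)*3*4^2
s = 36 + (1/2)*48
s = 36 + 24
s = 60

60 m


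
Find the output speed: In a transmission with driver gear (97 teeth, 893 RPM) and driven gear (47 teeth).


Given: N1 = 97 teeth, w1 = 893 RPM, N2 = 47 teeth
Using N1*w1 = N2*w2
w2 = N1*w1 / N2
w2 = 97*893 / 47
w2 = 86621 / 47
w2 = 1843 RPM

1843 RPM


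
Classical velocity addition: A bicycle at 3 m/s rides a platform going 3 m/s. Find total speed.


Given: object velocity = 3 m/s, platform velocity = 3 m/s (same direction)
Using classical velocity addition: v_total = v_object + v_platform
v_total = 3 + 3
v_total = 6 m/s

6 m/s


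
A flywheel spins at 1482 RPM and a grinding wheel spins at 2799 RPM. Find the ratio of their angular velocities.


Given: RPM_A = 1482, RPM_B = 2799
omega = 2*pi*RPM/60, so omega_A/omega_B = RPM_A / RPM_B
omega_A/omega_B = 1482 / 2799
omega_A/omega_B = 494/933

494/933


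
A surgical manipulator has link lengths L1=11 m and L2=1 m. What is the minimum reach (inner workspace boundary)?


Given: L1 = 11 m, L2 = 1 m
For a 2-link planar arm, min reach = |L1 - L2| (second link folded back)
Min reach = |11 - 1|
Min reach = 10 m

10 m


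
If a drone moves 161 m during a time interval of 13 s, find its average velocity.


Given: distance d = 161 m, time t = 13 s
Using v = d / t
v = 161 / 13
v = 161/13 m/s

161/13 m/s


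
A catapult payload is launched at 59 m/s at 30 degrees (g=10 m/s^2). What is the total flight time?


Given: v0 = 59 m/s, theta = 30 deg, g = 10 m/s^2
sin(30) = 1/2
Using T = 2*v0*sin(theta) / g
T = 2*59*1/2 / 10
T = 59 / 10
T = 59/10 s

59/10 s


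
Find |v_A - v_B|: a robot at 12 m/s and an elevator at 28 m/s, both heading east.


Given: v_A = 12 m/s east, v_B = 28 m/s east
Both move in the same direction; relative speed = |v_A - v_B|
|12 - 28| = |-16|
= 16 m/s

16 m/s


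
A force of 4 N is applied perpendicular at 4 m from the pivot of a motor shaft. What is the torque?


Given: F = 4 N, r = 4 m, angle = 90 deg (perpendicular)
Using tau = F * r * sin(90)
sin(90) = 1
tau = 4 * 4 * 1
tau = 16 Nm

16 Nm


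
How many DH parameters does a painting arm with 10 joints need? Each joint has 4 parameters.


Given: 10 joints, 4 DH parameters per joint (d, theta, a, alpha)
Total DH parameters = number_of_joints * 4
Total = 10 * 4
Total = 40

40


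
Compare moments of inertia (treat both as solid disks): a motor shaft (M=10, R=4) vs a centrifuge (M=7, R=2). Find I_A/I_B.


Given: M1=10 kg, R1=4 m, M2=7 kg, R2=2 m
For a disk: I = (1/2)*M*R^2, so I_A/I_B = (M1*R1^2)/(M2*R2^2)
M1*R1^2 = 10*16 = 160
M2*R2^2 = 7*4 = 28
I_A/I_B = 160/28 = 40/7

40/7


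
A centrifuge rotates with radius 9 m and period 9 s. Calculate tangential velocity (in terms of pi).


Given: radius r = 9 m, period T = 9 s
Using v = 2*pi*r / T
v = 2*pi*9 / 9
v = 18*pi / 9
v = 2*pi m/s

2*pi m/s


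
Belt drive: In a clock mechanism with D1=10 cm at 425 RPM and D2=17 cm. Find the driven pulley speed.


Given: D1 = 10 cm, w1 = 425 RPM, D2 = 17 cm
Using D1*w1 = D2*w2
w2 = D1*w1 / D2
w2 = 10*425 / 17
w2 = 4250 / 17
w2 = 250 RPM

250 RPM


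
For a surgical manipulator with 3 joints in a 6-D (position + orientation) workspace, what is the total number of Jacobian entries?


Given: task space dimension = 6, joints = 3
Jacobian is a 6 x 3 matrix
Total entries = rows * columns
Total = 6 * 3
Total = 18

18


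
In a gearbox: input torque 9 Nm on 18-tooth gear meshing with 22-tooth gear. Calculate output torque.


Given: N1 = 18, N2 = 22, T1 = 9 Nm
Using T2/T1 = N2/N1
T2 = T1 * N2 / N1
T2 = 9 * 22 / 18
T2 = 198 / 18
T2 = 11 Nm

11 Nm


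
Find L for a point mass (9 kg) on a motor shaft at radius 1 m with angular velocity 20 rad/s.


Given: m = 9 kg, r = 1 m, omega = 20 rad/s
For a point mass: I = m*r^2
I = 9*1^2 = 9*1 = 9
L = I*omega = 9*20
L = 180 kg*m^2/s

180 kg*m^2/s


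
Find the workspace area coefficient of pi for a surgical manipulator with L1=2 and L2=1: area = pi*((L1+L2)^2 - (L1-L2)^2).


Given: L1 = 2, L2 = 1
(L1+L2)^2 = (3)^2 = 9
(L1-L2)^2 = (1)^2 = 1
Difference = 9 - 1 = 8
This equals 4*L1*L2 = 4*2*1 = 8
Workspace area = 8*pi

8


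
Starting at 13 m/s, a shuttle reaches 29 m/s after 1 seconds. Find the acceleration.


Given: initial velocity v0 = 13 m/s, final velocity v = 29 m/s, time t = 1 s
Using a = (v - v0) / t
a = (29 - 13) / 1
a = 16 / 1
a = 16 m/s^2

16 m/s^2


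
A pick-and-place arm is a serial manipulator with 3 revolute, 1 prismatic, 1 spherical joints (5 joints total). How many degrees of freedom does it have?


Given: serial robot with 3 revolute, 1 prismatic, 1 spherical joints
DOF contribution per joint type: revolute=1, prismatic=1, spherical=3, fixed=0
DOF = 3*1 + 1*1 + 1*3
DOF = 7

7


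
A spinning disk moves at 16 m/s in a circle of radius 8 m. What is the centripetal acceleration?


Given: v = 16 m/s, r = 8 m
Using a_c = v^2 / r
a_c = 16^2 / 8
a_c = 256 / 8
a_c = 32 m/s^2

32 m/s^2


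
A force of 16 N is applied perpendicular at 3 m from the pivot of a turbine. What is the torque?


Given: F = 16 N, r = 3 m, angle = 90 deg (perpendicular)
Using tau = F * r * sin(90)
sin(90) = 1
tau = 16 * 3 * 1
tau = 48 Nm

48 Nm


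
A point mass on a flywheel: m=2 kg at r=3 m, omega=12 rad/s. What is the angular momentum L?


Given: m = 2 kg, r = 3 m, omega = 12 rad/s
For a point mass: I = m*r^2
I = 2*3^2 = 2*9 = 18
L = I*omega = 18*12
L = 216 kg*m^2/s

216 kg*m^2/s


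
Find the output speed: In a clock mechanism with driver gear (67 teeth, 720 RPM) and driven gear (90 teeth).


Given: N1 = 67 teeth, w1 = 720 RPM, N2 = 90 teeth
Using N1*w1 = N2*w2
w2 = N1*w1 / N2
w2 = 67*720 / 90
w2 = 48240 / 90
w2 = 536 RPM

536 RPM


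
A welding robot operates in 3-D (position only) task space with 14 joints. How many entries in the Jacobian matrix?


Given: task space dimension = 3, joints = 14
Jacobian is a 3 x 14 matrix
Total entries = rows * columns
Total = 3 * 14
Total = 42

42


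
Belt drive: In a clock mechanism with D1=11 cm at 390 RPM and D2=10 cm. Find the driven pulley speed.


Given: D1 = 11 cm, w1 = 390 RPM, D2 = 10 cm
Using D1*w1 = D2*w2
w2 = D1*w1 / D2
w2 = 11*390 / 10
w2 = 4290 / 10
w2 = 429 RPM

429 RPM


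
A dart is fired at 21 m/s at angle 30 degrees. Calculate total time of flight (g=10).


Given: v0 = 21 m/s, theta = 30 deg, g = 10 m/s^2
sin(30) = 1/2
Using T = 2*v0*sin(theta) / g
T = 2*21*1/2 / 10
T = 21 / 10
T = 21/10 s

21/10 s


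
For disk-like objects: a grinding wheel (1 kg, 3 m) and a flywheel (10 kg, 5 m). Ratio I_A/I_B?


Given: M1=1 kg, R1=3 m, M2=10 kg, R2=5 m
For a disk: I = (1/2)*M*R^2, so I_A/I_B = (M1*R1^2)/(M2*R2^2)
M1*R1^2 = 1*9 = 9
M2*R2^2 = 10*25 = 250
I_A/I_B = 9/250 = 9/250

9/250


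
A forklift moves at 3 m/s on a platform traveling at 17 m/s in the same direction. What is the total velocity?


Given: object velocity = 3 m/s, platform velocity = 17 m/s (same direction)
Using classical velocity addition: v_total = v_object + v_platform
v_total = 3 + 17
v_total = 20 m/s

20 m/s


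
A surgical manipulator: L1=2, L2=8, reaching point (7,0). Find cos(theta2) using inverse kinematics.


Given: L1 = 2, L2 = 8, target (x, y) = (7, 0)
Using cos(theta2) = (x^2 + y^2 - L1^2 - L2^2) / (2*L1*L2)
x^2 + y^2 = 7^2 + 0 = 49
L1^2 + L2^2 = 4 + 64 = 68
Numerator = 49 - 68 = -19
Denominator = 2*2*8 = 32
cos(theta2) = -19/32 = -19/32

-19/32


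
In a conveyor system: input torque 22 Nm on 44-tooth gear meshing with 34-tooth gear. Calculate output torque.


Given: N1 = 44, N2 = 34, T1 = 22 Nm
Using T2/T1 = N2/N1
T2 = T1 * N2 / N1
T2 = 22 * 34 / 44
T2 = 748 / 44
T2 = 17 Nm

17 Nm


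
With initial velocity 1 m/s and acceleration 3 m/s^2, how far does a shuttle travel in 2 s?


Given: v0 = 1 m/s, a = 3 m/s^2, t = 2 s
Using s = v0*t + (1/2)*a*t^2
s = 1*2 + (1/2)*3*2^2
s = 2 + (1/2)*12
s = 2 + 6
s = 8

8 m


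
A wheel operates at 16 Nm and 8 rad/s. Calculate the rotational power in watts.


Given: tau = 16 Nm, omega = 8 rad/s
Using P = tau * omega
P = 16 * 8
P = 128 W

128 W


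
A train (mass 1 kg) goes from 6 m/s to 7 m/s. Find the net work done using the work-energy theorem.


Given: m = 1 kg, v0 = 6 m/s, v = 7 m/s
Using W = (1/2)*m*(v^2 - v0^2)
v^2 = 7^2 = 49
v0^2 = 6^2 = 36
v^2 - v0^2 = 49 - 36 = 13
W = (1/2)*1*13 = 13/2 J

13/2 J


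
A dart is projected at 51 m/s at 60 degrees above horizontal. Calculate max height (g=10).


Given: v0 = 51 m/s, theta = 60 deg, g = 10 m/s^2
sin^2(60) = 3/4
Using H = v0^2 * sin^2(theta) / (2*g)
H = 51^2 * 3/4 / (2*10)
H = 2601 * 3/4 / 20
H = 7803/4 / 20
H = 7803/80 m

7803/80 m


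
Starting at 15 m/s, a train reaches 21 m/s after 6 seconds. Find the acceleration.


Given: initial velocity v0 = 15 m/s, final velocity v = 21 m/s, time t = 6 s
Using a = (v - v0) / t
a = (21 - 15) / 6
a = 6 / 6
a = 1 m/s^2

1 m/s^2


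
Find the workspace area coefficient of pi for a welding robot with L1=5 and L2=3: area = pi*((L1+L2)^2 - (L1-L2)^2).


Given: L1 = 5, L2 = 3
(L1+L2)^2 = (8)^2 = 64
(L1-L2)^2 = (2)^2 = 4
Difference = 64 - 4 = 60
This equals 4*L1*L2 = 4*5*3 = 60
Workspace area = 60*pi

60


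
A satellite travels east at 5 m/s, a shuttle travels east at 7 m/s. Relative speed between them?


Given: v_A = 5 m/s east, v_B = 7 m/s east
Both move in the same direction; relative speed = |v_A - v_B|
|5 - 7| = |-2|
= 2 m/s

2 m/s


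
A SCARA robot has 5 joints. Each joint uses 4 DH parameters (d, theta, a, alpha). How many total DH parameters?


Given: 5 joints, 4 DH parameters per joint (d, theta, a, alpha)
Total DH parameters = number_of_joints * 4
Total = 5 * 4
Total = 20

20


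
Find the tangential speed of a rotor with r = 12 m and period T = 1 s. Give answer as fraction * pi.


Given: radius r = 12 m, period T = 1 s
Using v = 2*pi*r / T
v = 2*pi*12 / 1
v = 24*pi / 1
v = 24*pi m/s

24*pi m/s


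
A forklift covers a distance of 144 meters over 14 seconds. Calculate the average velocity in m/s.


Given: distance d = 144 m, time t = 14 s
Using v = d / t
v = 144 / 14
v = 72/7 m/s

72/7 m/s


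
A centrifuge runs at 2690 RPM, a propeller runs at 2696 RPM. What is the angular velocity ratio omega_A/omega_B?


Given: RPM_A = 2690, RPM_B = 2696
omega = 2*pi*RPM/60, so omega_A/omega_B = RPM_A / RPM_B
omega_A/omega_B = 2690 / 2696
omega_A/omega_B = 1345/1348

1345/1348


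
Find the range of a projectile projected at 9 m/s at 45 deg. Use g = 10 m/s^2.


Given: v0 = 9 m/s, theta = 45 deg, g = 10 m/s^2
sin(2*45) = sin(90) = 1
Using R = v0^2 * sin(2*theta) / g
R = 9^2 * 1 / 10
R = 81 / 10
R = 81/10 m

81/10 m


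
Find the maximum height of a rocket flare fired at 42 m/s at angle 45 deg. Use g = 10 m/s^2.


Given: v0 = 42 m/s, theta = 45 deg, g = 10 m/s^2
sin^2(45) = 1/2
Using H = v0^2 * sin^2(theta) / (2*g)
H = 42^2 * 1/2 / (2*10)
H = 1764 * 1/2 / 20
H = 882 / 20
H = 441/10 m

441/10 m


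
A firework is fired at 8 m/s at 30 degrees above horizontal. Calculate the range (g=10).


Given: v0 = 8 m/s, theta = 30 deg, g = 10 m/s^2
sin(2*30) = sin(60) = sqrt(3)/2
Using R = v0^2 * sin(2*theta) / g
R = 8^2 * (sqrt(3)/2) / 10
R = 64 * sqrt(3) / 20
R = 16/5*sqrt(3) m

16/5*sqrt(3) m


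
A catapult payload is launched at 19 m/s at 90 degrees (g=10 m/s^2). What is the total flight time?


Given: v0 = 19 m/s, theta = 90 deg, g = 10 m/s^2
sin(90) = 1
Using T = 2*v0*sin(theta) / g
T = 2*19*1 / 10
T = 38 / 10
T = 19/5 s

19/5 s


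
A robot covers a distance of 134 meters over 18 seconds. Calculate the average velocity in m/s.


Given: distance d = 134 m, time t = 18 s
Using v = d / t
v = 134 / 18
v = 67/9 m/s

67/9 m/s


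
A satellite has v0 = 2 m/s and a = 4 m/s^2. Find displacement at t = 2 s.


Given: v0 = 2 m/s, a = 4 m/s^2, t = 2 s
Using s = v0*t + (1/2)*a*t^2
s = 2*2 + (1/2)*4*2^2
s = 4 + (1/2)*16
s = 4 + 8
s = 12

12 m


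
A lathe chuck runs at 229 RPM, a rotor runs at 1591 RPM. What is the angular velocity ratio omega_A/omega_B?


Given: RPM_A = 229, RPM_B = 1591
omega = 2*pi*RPM/60, so omega_A/omega_B = RPM_A / RPM_B
omega_A/omega_B = 229 / 1591
omega_A/omega_B = 229/1591

229/1591


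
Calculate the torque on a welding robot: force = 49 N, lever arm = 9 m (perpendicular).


Given: F = 49 N, r = 9 m, angle = 90 deg (perpendicular)
Using tau = F * r * sin(90)
sin(90) = 1
tau = 49 * 9 * 1
tau = 441 Nm

441 Nm


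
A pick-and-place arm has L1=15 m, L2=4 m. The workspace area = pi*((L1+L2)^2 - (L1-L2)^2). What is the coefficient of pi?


Given: L1 = 15, L2 = 4
(L1+L2)^2 = (19)^2 = 361
(L1-L2)^2 = (11)^2 = 121
Difference = 361 - 121 = 240
This equals 4*L1*L2 = 4*15*4 = 240
Workspace area = 240*pi

240


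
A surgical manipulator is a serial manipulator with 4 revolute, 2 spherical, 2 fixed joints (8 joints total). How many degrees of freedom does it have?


Given: serial robot with 4 revolute, 2 spherical, 2 fixed joints
DOF contribution per joint type: revolute=1, prismatic=1, spherical=3, fixed=0
DOF = 4*1 + 2*3 + 2*0
DOF = 10

10
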